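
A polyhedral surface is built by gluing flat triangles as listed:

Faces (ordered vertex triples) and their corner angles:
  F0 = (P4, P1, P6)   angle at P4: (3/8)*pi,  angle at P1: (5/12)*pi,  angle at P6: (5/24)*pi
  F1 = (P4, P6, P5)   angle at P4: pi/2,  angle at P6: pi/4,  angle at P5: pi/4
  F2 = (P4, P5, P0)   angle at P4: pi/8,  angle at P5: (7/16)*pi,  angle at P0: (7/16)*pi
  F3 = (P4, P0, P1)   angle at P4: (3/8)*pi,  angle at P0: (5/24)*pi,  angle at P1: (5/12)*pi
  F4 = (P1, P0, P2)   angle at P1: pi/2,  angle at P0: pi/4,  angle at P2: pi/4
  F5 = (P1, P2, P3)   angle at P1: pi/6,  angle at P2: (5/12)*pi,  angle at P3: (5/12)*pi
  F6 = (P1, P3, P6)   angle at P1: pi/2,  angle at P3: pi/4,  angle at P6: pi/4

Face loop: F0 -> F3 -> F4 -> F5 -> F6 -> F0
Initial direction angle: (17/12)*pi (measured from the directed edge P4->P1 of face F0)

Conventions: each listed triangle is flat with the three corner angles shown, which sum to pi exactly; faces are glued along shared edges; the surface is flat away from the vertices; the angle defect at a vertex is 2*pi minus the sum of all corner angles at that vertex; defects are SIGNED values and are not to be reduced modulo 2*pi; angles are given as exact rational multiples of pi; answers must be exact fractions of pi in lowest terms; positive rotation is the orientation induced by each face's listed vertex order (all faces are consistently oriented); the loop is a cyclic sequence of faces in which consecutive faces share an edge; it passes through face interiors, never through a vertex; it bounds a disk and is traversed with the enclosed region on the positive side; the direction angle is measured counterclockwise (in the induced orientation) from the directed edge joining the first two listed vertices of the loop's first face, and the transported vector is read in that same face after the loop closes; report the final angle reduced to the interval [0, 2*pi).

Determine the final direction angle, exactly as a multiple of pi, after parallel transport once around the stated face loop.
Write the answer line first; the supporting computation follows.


Answer: final direction angle = (17/12)*pi

enclosed vertex P1: corner angles sum to 2*pi, defect = 2*pi - 2*pi = 0
by Gauss-Bonnet the loop rotates the vector by the enclosed defect sum (positive orientation, mod 2*pi)
final angle = (17/12)*pi + 0 = (17/12)*pi (mod 2*pi)


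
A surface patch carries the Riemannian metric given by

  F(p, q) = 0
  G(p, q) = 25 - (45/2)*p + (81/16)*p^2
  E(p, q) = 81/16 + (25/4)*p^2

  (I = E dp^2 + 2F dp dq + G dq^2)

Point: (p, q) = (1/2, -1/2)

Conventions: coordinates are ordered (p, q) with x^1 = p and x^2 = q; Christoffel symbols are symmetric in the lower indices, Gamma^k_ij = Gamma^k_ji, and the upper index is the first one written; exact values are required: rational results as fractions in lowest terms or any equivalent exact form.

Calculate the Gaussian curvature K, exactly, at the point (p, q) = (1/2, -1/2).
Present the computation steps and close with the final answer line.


E = 53/8, F = 0, G = 961/64, EG - F^2 = 50933/512 at the point
E_p = 25/4, E_q = 0, F_p = 0, F_q = 0, G_p = -279/16, G_q = 0
E_qq = 0, F_pq = 0, G_pp = 81/8
The intrinsic route: Brioschi's K = (det M1 - det M2)/(EG - F^2)^2.
M1 = [[-E_qq/2 + F_pq - G_pp/2, E_p/2, F_p - E_q/2], [F_q - G_p/2, E, F], [G_q/2, F, G]] = [[-81/16, 25/8, 0], [279/32, 53/8, 0], [0, 0, 961/64]]; det M1 = -14954121/16384
M2 = [[0, E_q/2, G_p/2], [E_q/2, E, F], [G_p/2, F, G]] = [[0, 0, -279/32], [0, 53/8, 0], [-279/32, 0, 961/64]]; det M2 = -4125573/8192
det M1 - det M2 = -6702975/16384; K = -6702975/16384 / (50933/512)^2 = -3600/87079

Answer: K = -3600/87079


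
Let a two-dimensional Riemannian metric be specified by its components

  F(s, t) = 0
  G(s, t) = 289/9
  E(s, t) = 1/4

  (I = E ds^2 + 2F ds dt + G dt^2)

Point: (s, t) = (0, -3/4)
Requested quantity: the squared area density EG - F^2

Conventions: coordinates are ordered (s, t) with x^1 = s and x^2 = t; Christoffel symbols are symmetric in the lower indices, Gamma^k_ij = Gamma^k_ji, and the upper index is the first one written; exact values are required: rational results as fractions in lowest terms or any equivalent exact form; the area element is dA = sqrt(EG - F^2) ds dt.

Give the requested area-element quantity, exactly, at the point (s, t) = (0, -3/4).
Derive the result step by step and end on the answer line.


E = 1/4, F = 0, G = 289/9; EG - F^2 = 289/36

Answer: EG - F^2 = 289/36


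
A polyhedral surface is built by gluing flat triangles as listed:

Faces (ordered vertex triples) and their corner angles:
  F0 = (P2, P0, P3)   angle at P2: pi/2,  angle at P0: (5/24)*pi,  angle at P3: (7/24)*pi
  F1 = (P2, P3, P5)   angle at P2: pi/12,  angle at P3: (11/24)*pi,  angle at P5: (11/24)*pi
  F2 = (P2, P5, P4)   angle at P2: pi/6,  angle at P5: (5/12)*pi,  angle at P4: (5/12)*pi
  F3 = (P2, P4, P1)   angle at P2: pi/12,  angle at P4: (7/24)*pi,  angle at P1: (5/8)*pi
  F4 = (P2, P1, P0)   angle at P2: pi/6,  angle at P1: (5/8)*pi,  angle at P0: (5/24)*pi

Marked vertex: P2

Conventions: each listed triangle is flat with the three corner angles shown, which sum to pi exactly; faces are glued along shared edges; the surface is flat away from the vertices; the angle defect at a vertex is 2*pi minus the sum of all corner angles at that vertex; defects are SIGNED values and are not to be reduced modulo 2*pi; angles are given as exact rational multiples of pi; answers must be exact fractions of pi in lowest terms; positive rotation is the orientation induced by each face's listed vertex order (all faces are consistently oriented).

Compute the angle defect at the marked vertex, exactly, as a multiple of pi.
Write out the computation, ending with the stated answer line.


Sum of corner angles at P2: pi
defect = 2*pi - pi

Answer: defect(P2) = pi


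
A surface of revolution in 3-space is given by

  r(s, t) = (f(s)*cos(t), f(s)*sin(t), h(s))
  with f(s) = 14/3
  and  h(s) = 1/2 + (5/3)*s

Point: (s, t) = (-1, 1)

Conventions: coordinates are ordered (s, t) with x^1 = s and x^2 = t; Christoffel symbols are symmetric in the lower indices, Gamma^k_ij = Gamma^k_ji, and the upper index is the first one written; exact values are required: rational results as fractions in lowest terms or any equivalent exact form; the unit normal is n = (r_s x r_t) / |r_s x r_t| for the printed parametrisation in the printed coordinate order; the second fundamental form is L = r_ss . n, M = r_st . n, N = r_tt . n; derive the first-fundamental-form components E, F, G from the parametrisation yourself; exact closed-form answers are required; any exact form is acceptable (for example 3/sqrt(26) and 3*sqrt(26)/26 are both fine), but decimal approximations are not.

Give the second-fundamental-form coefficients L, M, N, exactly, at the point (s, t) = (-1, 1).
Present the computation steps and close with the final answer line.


f = 14/3, f' = 0, f'' = 0, h' = 5/3, h'' = 0
E = 25/9, F = 0, G = 196/9; answer radicand W^2 = 25/9
unnormalised second-form numerators: l = 0, m = 0, n = 70/9; L = l/sqrt(25/9), and similarly M = m/sqrt(W^2), N = n/sqrt(W^2)

Answer: L = 0, M = 0, N = 14/3


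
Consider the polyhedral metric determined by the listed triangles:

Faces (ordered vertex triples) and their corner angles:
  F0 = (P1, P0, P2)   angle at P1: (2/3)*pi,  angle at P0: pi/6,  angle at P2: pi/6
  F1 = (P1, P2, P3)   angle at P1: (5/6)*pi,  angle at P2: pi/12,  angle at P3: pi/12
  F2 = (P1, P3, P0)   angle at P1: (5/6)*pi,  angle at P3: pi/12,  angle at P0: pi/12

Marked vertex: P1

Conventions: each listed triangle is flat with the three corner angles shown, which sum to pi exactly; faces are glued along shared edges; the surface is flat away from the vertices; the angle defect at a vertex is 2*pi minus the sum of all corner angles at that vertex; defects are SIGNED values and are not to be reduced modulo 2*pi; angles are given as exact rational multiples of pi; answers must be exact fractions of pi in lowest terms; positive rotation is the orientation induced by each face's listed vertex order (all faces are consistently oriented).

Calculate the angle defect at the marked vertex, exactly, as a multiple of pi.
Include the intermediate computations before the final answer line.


Sum of corner angles at P1: (7/3)*pi
defect = 2*pi - (7/3)*pi

Answer: defect(P1) = -pi/3


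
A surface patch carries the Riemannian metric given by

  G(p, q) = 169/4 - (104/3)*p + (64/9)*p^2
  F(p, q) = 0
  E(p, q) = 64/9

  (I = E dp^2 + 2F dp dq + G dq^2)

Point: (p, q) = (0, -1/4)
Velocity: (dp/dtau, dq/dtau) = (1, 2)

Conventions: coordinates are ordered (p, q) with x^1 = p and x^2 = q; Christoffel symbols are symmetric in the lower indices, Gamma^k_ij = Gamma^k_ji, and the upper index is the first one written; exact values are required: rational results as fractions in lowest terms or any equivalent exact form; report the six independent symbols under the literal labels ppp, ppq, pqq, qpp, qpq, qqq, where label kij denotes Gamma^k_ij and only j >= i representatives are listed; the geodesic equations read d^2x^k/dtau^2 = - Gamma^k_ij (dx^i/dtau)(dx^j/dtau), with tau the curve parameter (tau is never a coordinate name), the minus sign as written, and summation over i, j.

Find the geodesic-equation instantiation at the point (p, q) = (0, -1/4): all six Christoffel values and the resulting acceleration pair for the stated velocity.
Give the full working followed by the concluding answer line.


E = 64/9, F = 0, G = 169/4 at the point
E_p = 0, E_q = 0, F_p = 0, F_q = 0, G_p = -104/3, G_q = 0
EG - F^2 = 2704/9;  g^inv = (9/2704) * [[169/4, 0], [0, 64/9]]
first-kind symbols [ij,l] = (1/2)(d_i g_jl + d_j g_il - d_l g_ij): [pp,p] = E_p/2 = 0, [pp,q] = F_p - E_q/2 = 0, [pq,p] = E_q/2 = 0, [pq,q] = G_p/2 = -52/3, [qq,p] = F_q - G_p/2 = 52/3, [qq,q] = G_q/2 = 0
Gamma^p_ij = (G*[ij,p] - F*[ij,q])/(EG - F^2), Gamma^q_ij = (E*[ij,q] - F*[ij,p])/(EG - F^2)
Gamma_ppp = 0, Gamma_ppq = 0, Gamma_pqq = 39/16, Gamma_qpp = 0, Gamma_qpq = -16/39, Gamma_qqq = 0
d^2p/dtau^2 = -(Gamma_ppp*(1)^2 + 2*Gamma_ppq*(1)*(2) + Gamma_pqq*(2)^2) = -39/4
d^2q/dtau^2 = -(Gamma_qpp*(1)^2 + 2*Gamma_qpq*(1)*(2) + Gamma_qqq*(2)^2) = 64/39

Answer: Gamma_ppp = 0, Gamma_ppq = 0, Gamma_pqq = 39/16, Gamma_qpp = 0, Gamma_qpq = -16/39, Gamma_qqq = 0; accelerations (d^2p/dtau^2, d^2q/dtau^2) = (-39/4, 64/39)


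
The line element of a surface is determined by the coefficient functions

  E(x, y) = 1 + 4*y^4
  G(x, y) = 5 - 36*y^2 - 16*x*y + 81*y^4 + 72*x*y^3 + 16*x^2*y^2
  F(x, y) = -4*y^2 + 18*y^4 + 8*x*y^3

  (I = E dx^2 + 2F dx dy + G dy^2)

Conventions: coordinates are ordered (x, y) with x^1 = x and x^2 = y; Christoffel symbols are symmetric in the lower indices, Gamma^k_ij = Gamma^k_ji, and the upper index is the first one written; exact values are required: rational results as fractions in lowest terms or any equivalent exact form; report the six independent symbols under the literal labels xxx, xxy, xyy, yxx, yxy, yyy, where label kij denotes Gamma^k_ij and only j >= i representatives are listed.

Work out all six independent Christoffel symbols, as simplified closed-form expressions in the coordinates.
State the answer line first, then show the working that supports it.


Answer: Gamma_xxx = 0, Gamma_xxy = 8*y^3/(16*x^2*y^2 + 72*x*y^3 - 16*x*y + 85*y^4 - 36*y^2 + 5), Gamma_xyy = (8*x*y^2 + 36*y^3)/(16*x^2*y^2 + 72*x*y^3 - 16*x*y + 85*y^4 - 36*y^2 + 5), Gamma_yxx = 0, Gamma_yxy = (16*x*y^2 + 36*y^3 - 8*y)/(16*x^2*y^2 + 72*x*y^3 - 16*x*y + 85*y^4 - 36*y^2 + 5), Gamma_yyy = (16*x^2*y + 108*x*y^2 - 8*x + 162*y^3 - 36*y)/(16*x^2*y^2 + 72*x*y^3 - 16*x*y + 85*y^4 - 36*y^2 + 5)

E = 1 + 4*y^4; F = -4*y^2 + 18*y^4 + 8*x*y^3; G = 5 - 36*y^2 - 16*x*y + 81*y^4 + 72*x*y^3 + 16*x^2*y^2
Gamma^k_ij = (1/2) g^{kl} (d_i g_jl + d_j g_il - d_l g_ij), with g^inv = (1/(EG-F^2)) [[G, -F], [-F, E]]
first partials: E_x = 0, E_y = 16*y^3, F_x = 8*y^3, F_y = -8*y + 72*y^3 + 24*x*y^2, G_x = -16*y + 72*y^3 + 32*x*y^2, G_y = -72*y - 16*x + 324*y^3 + 216*x*y^2 + 32*x^2*y
D = EG - F^2 = 5 - 36*y^2 - 16*x*y + 85*y^4 + 72*x*y^3 + 16*x^2*y^2
expanded: Gamma^x_xx = (G E_x - 2F F_x + F E_y)/(2D), Gamma^x_xy = (G E_y - F G_x)/(2D), Gamma^x_yy = (2G F_y - G G_x - F G_y)/(2D), Gamma^y_xx = (2E F_x - E E_y - F E_x)/(2D), Gamma^y_xy = (E G_x - F E_y)/(2D), Gamma^y_yy = (E G_y - 2F F_y + F G_x)/(2D); substitute and cancel common factors


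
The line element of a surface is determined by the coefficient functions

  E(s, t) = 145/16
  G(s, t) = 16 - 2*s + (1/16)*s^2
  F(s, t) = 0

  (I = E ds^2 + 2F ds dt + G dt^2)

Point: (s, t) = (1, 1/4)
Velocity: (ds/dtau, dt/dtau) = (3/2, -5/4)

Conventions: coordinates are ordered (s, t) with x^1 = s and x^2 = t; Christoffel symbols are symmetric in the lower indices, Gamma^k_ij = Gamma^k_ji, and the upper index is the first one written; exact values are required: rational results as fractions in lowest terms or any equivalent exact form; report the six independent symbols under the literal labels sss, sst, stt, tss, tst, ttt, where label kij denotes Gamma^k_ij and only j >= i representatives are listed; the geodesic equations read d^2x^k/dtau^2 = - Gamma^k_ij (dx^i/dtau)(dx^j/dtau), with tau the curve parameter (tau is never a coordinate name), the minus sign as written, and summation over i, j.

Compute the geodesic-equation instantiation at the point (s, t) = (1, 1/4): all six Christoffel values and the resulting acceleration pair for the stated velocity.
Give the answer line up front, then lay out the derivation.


Answer: Gamma_sss = 0, Gamma_sst = 0, Gamma_stt = 3/29, Gamma_tss = 0, Gamma_tst = -1/15, Gamma_ttt = 0; accelerations (d^2s/dtau^2, d^2t/dtau^2) = (-75/464, -1/4)

E = 145/16, F = 0, G = 225/16 at the point
E_s = 0, E_t = 0, F_s = 0, F_t = 0, G_s = -15/8, G_t = 0
EG - F^2 = 32625/256;  g^inv = (256/32625) * [[225/16, 0], [0, 145/16]]
first-kind symbols [ij,l] = (1/2)(d_i g_jl + d_j g_il - d_l g_ij): [ss,s] = E_s/2 = 0, [ss,t] = F_s - E_t/2 = 0, [st,s] = E_t/2 = 0, [st,t] = G_s/2 = -15/16, [tt,s] = F_t - G_s/2 = 15/16, [tt,t] = G_t/2 = 0
Gamma^s_ij = (G*[ij,s] - F*[ij,t])/(EG - F^2), Gamma^t_ij = (E*[ij,t] - F*[ij,s])/(EG - F^2)
Gamma_sss = 0, Gamma_sst = 0, Gamma_stt = 3/29, Gamma_tss = 0, Gamma_tst = -1/15, Gamma_ttt = 0
d^2s/dtau^2 = -(Gamma_sss*(3/2)^2 + 2*Gamma_sst*(3/2)*(-5/4) + Gamma_stt*(-5/4)^2) = -75/464
d^2t/dtau^2 = -(Gamma_tss*(3/2)^2 + 2*Gamma_tst*(3/2)*(-5/4) + Gamma_ttt*(-5/4)^2) = -1/4


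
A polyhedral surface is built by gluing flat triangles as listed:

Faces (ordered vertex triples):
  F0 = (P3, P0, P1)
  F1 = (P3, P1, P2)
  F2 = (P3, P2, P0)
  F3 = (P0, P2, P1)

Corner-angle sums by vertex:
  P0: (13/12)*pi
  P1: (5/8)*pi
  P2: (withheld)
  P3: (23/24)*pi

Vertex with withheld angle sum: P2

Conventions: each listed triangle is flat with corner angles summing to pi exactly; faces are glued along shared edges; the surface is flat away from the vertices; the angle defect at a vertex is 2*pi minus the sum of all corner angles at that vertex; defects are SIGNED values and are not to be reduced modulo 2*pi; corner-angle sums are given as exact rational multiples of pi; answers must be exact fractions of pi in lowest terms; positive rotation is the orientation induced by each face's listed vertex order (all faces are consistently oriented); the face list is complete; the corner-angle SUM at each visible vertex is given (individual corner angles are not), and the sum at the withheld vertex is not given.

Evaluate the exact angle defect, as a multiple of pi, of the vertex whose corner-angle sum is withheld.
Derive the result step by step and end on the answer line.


V = 4, E = 6, F = 4; chi = V - E + F = 2
Gauss-Bonnet: total defect = 2*pi*chi = 4*pi; visible defects sum to (10/3)*pi

Answer: defect(P2) = (2/3)*pi


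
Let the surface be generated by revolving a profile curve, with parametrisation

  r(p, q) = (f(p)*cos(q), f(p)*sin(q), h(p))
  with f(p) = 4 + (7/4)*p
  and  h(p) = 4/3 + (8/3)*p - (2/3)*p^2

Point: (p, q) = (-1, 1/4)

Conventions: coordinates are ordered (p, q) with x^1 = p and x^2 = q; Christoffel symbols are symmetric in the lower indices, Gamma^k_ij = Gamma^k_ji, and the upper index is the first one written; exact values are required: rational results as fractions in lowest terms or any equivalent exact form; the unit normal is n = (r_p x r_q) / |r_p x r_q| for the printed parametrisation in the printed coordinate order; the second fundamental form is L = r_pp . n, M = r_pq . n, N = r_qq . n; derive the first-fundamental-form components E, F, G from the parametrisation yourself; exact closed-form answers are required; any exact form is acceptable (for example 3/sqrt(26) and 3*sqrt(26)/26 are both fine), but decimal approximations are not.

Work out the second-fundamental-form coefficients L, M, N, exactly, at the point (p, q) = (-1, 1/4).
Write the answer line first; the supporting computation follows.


Answer: L = -28*sqrt(305)/915, M = 0, N = 36*sqrt(305)/305

f = 9/4, f' = 7/4, f'' = 0, h' = 4, h'' = -4/3
E = 305/16, F = 0, G = 81/16; answer radicand W^2 = 305/16
unnormalised second-form numerators: l = -7/3, m = 0, n = 9; L = l/sqrt(305/16), and similarly M = m/sqrt(W^2), N = n/sqrt(W^2)


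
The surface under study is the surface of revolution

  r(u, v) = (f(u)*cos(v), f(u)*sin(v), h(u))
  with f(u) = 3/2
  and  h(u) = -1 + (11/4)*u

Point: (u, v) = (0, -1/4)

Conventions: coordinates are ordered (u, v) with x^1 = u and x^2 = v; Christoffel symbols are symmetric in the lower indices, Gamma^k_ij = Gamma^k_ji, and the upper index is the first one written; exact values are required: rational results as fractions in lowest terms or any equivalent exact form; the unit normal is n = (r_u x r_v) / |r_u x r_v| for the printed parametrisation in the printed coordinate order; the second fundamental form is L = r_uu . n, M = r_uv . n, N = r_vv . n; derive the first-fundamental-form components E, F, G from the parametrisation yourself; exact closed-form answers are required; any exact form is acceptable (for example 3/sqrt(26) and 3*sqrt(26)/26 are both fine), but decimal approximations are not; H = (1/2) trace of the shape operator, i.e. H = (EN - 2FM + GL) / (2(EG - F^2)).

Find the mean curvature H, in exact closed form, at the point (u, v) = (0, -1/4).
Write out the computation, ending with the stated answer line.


f = 3/2, f' = 0, f'' = 0, h' = 11/4, h'' = 0
E = 121/16, F = 0, G = 9/4; answer radicand W^2 = 121/16
unnormalised second-form numerators: l = 0, m = 0, n = 33/8; L = l/sqrt(121/16), and similarly M = m/sqrt(W^2), N = n/sqrt(W^2)
H = (E*n - 2*F*m + G*l) / (2*(EG - F^2)*sqrt(W^2)); E*n - 2*F*m + G*l = 3993/128, EG - F^2 = 1089/64, so H = (11/12)/sqrt(121/16)

Answer: H = 1/3


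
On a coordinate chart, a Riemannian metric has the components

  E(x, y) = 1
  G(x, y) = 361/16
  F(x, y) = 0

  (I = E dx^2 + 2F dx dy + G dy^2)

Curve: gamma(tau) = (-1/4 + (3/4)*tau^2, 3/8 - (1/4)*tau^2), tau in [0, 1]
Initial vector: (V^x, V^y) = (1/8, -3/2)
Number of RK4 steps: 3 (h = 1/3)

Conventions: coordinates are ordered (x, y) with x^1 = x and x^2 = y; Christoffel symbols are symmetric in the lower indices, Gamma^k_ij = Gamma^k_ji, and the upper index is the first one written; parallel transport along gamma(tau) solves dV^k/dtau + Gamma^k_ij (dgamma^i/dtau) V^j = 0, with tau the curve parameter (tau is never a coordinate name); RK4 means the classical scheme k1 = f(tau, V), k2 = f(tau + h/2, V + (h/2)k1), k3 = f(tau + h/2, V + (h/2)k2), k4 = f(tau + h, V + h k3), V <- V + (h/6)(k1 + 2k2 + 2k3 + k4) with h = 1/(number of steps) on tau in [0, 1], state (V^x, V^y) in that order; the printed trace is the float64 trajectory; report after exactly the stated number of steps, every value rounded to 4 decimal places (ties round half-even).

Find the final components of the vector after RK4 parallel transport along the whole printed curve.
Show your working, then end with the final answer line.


gamma'(tau) = ((3/2)*tau, -(1/2)*tau); f(tau, V)^k = -Gamma^k_ij(gamma(tau)) gamma'^i(tau) V^j; h = 1/3; intermediate values shown to 6 dp
curve data and Christoffel symbols at the stage parameters:
  tau = 0.000000: gamma = (-0.250000, 0.375000), gamma' = (0.000000, 0.000000); Gamma_xxx = 0.000000, Gamma_xxy = 0.000000, Gamma_xyy = 0.000000, Gamma_yxx = 0.000000, Gamma_yxy = 0.000000, Gamma_yyy = 0.000000
  tau = 0.166667: gamma = (-0.229167, 0.368056), gamma' = (0.250000, -0.083333); Gamma_xxx = 0.000000, Gamma_xxy = 0.000000, Gamma_xyy = 0.000000, Gamma_yxx = 0.000000, Gamma_yxy = 0.000000, Gamma_yyy = 0.000000
  tau = 0.333333: gamma = (-0.166667, 0.347222), gamma' = (0.500000, -0.166667); Gamma_xxx = 0.000000, Gamma_xxy = 0.000000, Gamma_xyy = 0.000000, Gamma_yxx = 0.000000, Gamma_yxy = 0.000000, Gamma_yyy = 0.000000
  tau = 0.500000: gamma = (-0.062500, 0.312500), gamma' = (0.750000, -0.250000); Gamma_xxx = 0.000000, Gamma_xxy = 0.000000, Gamma_xyy = 0.000000, Gamma_yxx = 0.000000, Gamma_yxy = 0.000000, Gamma_yyy = 0.000000
  tau = 0.666667: gamma = (0.083333, 0.263889), gamma' = (1.000000, -0.333333); Gamma_xxx = 0.000000, Gamma_xxy = 0.000000, Gamma_xyy = 0.000000, Gamma_yxx = 0.000000, Gamma_yxy = 0.000000, Gamma_yyy = 0.000000
  tau = 0.833333: gamma = (0.270833, 0.201389), gamma' = (1.250000, -0.416667); Gamma_xxx = 0.000000, Gamma_xxy = 0.000000, Gamma_xyy = 0.000000, Gamma_yxx = 0.000000, Gamma_yxy = 0.000000, Gamma_yyy = 0.000000
  tau = 1.000000: gamma = (0.500000, 0.125000), gamma' = (1.500000, -0.500000); Gamma_xxx = 0.000000, Gamma_xxy = 0.000000, Gamma_xyy = 0.000000, Gamma_yxx = 0.000000, Gamma_yxy = 0.000000, Gamma_yyy = 0.000000
step 0: V^x = 0.1250, V^y = -1.5000
step 1: k1 = (0.000000, 0.000000), k2 = (0.000000, 0.000000), k3 = (0.000000, 0.000000), k4 = (0.000000, 0.000000); V <- V + (h/6)(k1 + 2k2 + 2k3 + k4): V^x = 0.1250, V^y = -1.5000
step 2: k1 = (0.000000, 0.000000), k2 = (0.000000, 0.000000), k3 = (0.000000, 0.000000), k4 = (0.000000, 0.000000); V <- V + (h/6)(k1 + 2k2 + 2k3 + k4): V^x = 0.1250, V^y = -1.5000
step 3: k1 = (0.000000, 0.000000), k2 = (0.000000, 0.000000), k3 = (0.000000, 0.000000), k4 = (0.000000, 0.000000); V <- V + (h/6)(k1 + 2k2 + 2k3 + k4): V^x = 0.1250, V^y = -1.5000

Answer: V^x = 0.1250, V^y = -1.5000


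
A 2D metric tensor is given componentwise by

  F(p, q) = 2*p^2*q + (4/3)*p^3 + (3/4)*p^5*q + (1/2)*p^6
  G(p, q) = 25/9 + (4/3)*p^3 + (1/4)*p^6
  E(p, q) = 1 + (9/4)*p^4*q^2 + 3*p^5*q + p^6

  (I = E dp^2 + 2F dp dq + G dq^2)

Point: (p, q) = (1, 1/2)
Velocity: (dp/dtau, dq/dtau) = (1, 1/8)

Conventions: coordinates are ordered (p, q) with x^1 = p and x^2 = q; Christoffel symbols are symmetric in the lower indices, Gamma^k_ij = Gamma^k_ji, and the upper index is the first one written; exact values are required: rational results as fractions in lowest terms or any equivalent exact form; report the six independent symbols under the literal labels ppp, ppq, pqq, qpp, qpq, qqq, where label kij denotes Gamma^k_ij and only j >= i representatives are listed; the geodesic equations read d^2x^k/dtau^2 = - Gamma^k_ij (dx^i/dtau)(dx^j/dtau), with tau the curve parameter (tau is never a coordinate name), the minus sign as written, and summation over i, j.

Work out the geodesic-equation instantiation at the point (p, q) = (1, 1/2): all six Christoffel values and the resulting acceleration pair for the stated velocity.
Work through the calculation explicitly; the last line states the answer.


E = 65/16, F = 77/24, G = 157/36 at the point
E_p = 63/4, E_q = 21/4, F_p = 87/8, F_q = 11/4, G_p = 11/2, G_q = 0
EG - F^2 = 1069/144;  g^inv = (144/1069) * [[157/36, -77/24], [-77/24, 65/16]]
first-kind symbols [ij,l] = (1/2)(d_i g_jl + d_j g_il - d_l g_ij): [pp,p] = E_p/2 = 63/8, [pp,q] = F_p - E_q/2 = 33/4, [pq,p] = E_q/2 = 21/8, [pq,q] = G_p/2 = 11/4, [qq,p] = F_q - G_p/2 = 0, [qq,q] = G_q/2 = 0
Gamma^p_ij = (G*[ij,p] - F*[ij,q])/(EG - F^2), Gamma^q_ij = (E*[ij,q] - F*[ij,p])/(EG - F^2)
Gamma_ppp = 1134/1069, Gamma_ppq = 378/1069, Gamma_pqq = 0, Gamma_qpp = 1188/1069, Gamma_qpq = 396/1069, Gamma_qqq = 0
d^2p/dtau^2 = -(Gamma_ppp*(1)^2 + 2*Gamma_ppq*(1)*(1/8) + Gamma_pqq*(1/8)^2) = -2457/2138
d^2q/dtau^2 = -(Gamma_qpp*(1)^2 + 2*Gamma_qpq*(1)*(1/8) + Gamma_qqq*(1/8)^2) = -1287/1069

Answer: Gamma_ppp = 1134/1069, Gamma_ppq = 378/1069, Gamma_pqq = 0, Gamma_qpp = 1188/1069, Gamma_qpq = 396/1069, Gamma_qqq = 0; accelerations (d^2p/dtau^2, d^2q/dtau^2) = (-2457/2138, -1287/1069)


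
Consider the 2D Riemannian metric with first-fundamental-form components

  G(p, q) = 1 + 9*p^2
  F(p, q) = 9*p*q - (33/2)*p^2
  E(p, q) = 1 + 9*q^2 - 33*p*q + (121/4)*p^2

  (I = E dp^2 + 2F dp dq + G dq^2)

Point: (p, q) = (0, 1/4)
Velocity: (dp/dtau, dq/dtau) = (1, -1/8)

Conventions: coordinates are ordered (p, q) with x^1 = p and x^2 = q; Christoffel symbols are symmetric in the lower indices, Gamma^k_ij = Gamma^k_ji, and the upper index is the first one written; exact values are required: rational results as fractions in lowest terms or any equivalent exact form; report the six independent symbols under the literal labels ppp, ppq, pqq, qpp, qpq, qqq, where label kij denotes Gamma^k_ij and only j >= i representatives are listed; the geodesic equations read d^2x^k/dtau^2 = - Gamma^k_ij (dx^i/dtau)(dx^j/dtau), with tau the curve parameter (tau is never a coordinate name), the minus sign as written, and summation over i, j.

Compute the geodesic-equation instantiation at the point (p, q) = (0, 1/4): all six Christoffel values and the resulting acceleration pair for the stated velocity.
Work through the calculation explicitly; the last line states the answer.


E = 25/16, F = 0, G = 1 at the point
E_p = -33/4, E_q = 9/2, F_p = 9/4, F_q = 0, G_p = 0, G_q = 0
EG - F^2 = 25/16;  g^inv = (16/25) * [[1, 0], [0, 25/16]]
first-kind symbols [ij,l] = (1/2)(d_i g_jl + d_j g_il - d_l g_ij): [pp,p] = E_p/2 = -33/8, [pp,q] = F_p - E_q/2 = 0, [pq,p] = E_q/2 = 9/4, [pq,q] = G_p/2 = 0, [qq,p] = F_q - G_p/2 = 0, [qq,q] = G_q/2 = 0
Gamma^p_ij = (G*[ij,p] - F*[ij,q])/(EG - F^2), Gamma^q_ij = (E*[ij,q] - F*[ij,p])/(EG - F^2)
Gamma_ppp = -66/25, Gamma_ppq = 36/25, Gamma_pqq = 0, Gamma_qpp = 0, Gamma_qpq = 0, Gamma_qqq = 0
d^2p/dtau^2 = -(Gamma_ppp*(1)^2 + 2*Gamma_ppq*(1)*(-1/8) + Gamma_pqq*(-1/8)^2) = 3
d^2q/dtau^2 = -(Gamma_qpp*(1)^2 + 2*Gamma_qpq*(1)*(-1/8) + Gamma_qqq*(-1/8)^2) = 0

Answer: Gamma_ppp = -66/25, Gamma_ppq = 36/25, Gamma_pqq = 0, Gamma_qpp = 0, Gamma_qpq = 0, Gamma_qqq = 0; accelerations (d^2p/dtau^2, d^2q/dtau^2) = (3, 0)


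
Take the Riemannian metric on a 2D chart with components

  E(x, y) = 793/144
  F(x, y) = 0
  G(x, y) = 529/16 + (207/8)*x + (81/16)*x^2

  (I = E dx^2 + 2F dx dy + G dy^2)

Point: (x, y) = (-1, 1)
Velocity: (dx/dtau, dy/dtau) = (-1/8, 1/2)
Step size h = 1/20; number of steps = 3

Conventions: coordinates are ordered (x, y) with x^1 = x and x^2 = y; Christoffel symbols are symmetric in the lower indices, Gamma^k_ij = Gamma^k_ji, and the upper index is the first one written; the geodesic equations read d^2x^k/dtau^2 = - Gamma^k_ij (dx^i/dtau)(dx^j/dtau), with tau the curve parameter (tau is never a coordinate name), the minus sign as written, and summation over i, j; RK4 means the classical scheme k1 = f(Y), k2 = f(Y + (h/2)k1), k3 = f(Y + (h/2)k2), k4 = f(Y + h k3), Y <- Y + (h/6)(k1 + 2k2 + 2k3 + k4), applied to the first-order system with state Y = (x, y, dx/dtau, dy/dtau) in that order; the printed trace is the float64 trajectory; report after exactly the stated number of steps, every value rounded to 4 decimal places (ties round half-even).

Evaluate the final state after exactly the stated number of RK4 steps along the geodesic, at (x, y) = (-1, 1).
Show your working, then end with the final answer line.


f(Y) = (dx/dtau, dy/dtau, -Gamma^x_ij Y'^i Y'^j, -Gamma^y_ij Y'^i Y'^j) with the Gammas evaluated at the stage position; h = 0.050000; intermediate values shown to 6 dp
step 0: x = -1.0000, y = 1.0000, dx/dtau = -0.1250, dy/dtau = 0.5000
step 1:
  k1: at (x, y) = (-1.000000, 1.000000), (dx/dtau, dy/dtau) = (-0.125000, 0.500000); Gamma_xxx = 0.000000, Gamma_xxy = 0.000000, Gamma_xyy = -1.430013, Gamma_yxx = 0.000000, Gamma_yxy = 0.642857, Gamma_yyy = 0.000000; k1 = (-0.125000, 0.500000, 0.357503, 0.080357)
  k2: at (x, y) = (-1.003125, 1.012500), (dx/dtau, dy/dtau) = (-0.116062, 0.502009); Gamma_xxx = 0.000000, Gamma_xxy = 0.000000, Gamma_xyy = -1.427140, Gamma_yxx = 0.000000, Gamma_yxy = 0.644151, Gamma_yyy = 0.000000; k2 = (-0.116062, 0.502009, 0.359658, 0.075062)
  k3: at (x, y) = (-1.002902, 1.012550), (dx/dtau, dy/dtau) = (-0.116009, 0.501877); Gamma_xxx = 0.000000, Gamma_xxy = 0.000000, Gamma_xyy = -1.427345, Gamma_yxx = 0.000000, Gamma_yxy = 0.644058, Gamma_yyy = 0.000000; k3 = (-0.116009, 0.501877, 0.359520, 0.074997)
  k4: at (x, y) = (-1.005800, 1.025094), (dx/dtau, dy/dtau) = (-0.107024, 0.503750); Gamma_xxx = 0.000000, Gamma_xxy = 0.000000, Gamma_xyy = -1.424680, Gamma_yxx = 0.000000, Gamma_yxy = 0.645263, Gamma_yyy = 0.000000; k4 = (-0.107024, 0.503750, 0.361532, 0.069577)
  Y <- Y + (h/6)(k1 + 2k2 + 2k3 + k4): x = -1.0058, y = 1.0251, dx/dtau = -0.1070, dy/dtau = 0.5038
step 2:
  k1: at (x, y) = (-1.005801, 1.025096), (dx/dtau, dy/dtau) = (-0.107022, 0.503750); Gamma_xxx = 0.000000, Gamma_xxy = 0.000000, Gamma_xyy = -1.424679, Gamma_yxx = 0.000000, Gamma_yxy = 0.645264, Gamma_yyy = 0.000000; k1 = (-0.107022, 0.503750, 0.361533, 0.069575)
  k2: at (x, y) = (-1.008477, 1.037690), (dx/dtau, dy/dtau) = (-0.097983, 0.505490); Gamma_xxx = 0.000000, Gamma_xxy = 0.000000, Gamma_xyy = -1.422220, Gamma_yxx = 0.000000, Gamma_yxy = 0.646380, Gamma_yyy = 0.000000; k2 = (-0.097983, 0.505490, 0.363406, 0.064030)
  k3: at (x, y) = (-1.008251, 1.037733), (dx/dtau, dy/dtau) = (-0.097937, 0.505351); Gamma_xxx = 0.000000, Gamma_xxy = 0.000000, Gamma_xyy = -1.422428, Gamma_yxx = 0.000000, Gamma_yxy = 0.646285, Gamma_yyy = 0.000000; k3 = (-0.097937, 0.505351, 0.363259, 0.063972)
  k4: at (x, y) = (-1.010698, 1.050364), (dx/dtau, dy/dtau) = (-0.088859, 0.506949); Gamma_xxx = 0.000000, Gamma_xxy = 0.000000, Gamma_xyy = -1.420178, Gamma_yxx = 0.000000, Gamma_yxy = 0.647309, Gamma_yyy = 0.000000; k4 = (-0.088859, 0.506949, 0.364982, 0.058318)
  Y <- Y + (h/6)(k1 + 2k2 + 2k3 + k4): x = -1.0107, y = 1.0504, dx/dtau = -0.0889, dy/dtau = 0.5069
step 3:
  k1: at (x, y) = (-1.010699, 1.050366), (dx/dtau, dy/dtau) = (-0.088856, 0.506950); Gamma_xxx = 0.000000, Gamma_xxy = 0.000000, Gamma_xyy = -1.420177, Gamma_yxx = 0.000000, Gamma_yxy = 0.647309, Gamma_yyy = 0.000000; k1 = (-0.088856, 0.506950, 0.364982, 0.058317)
  k2: at (x, y) = (-1.012920, 1.063040), (dx/dtau, dy/dtau) = (-0.079732, 0.508408); Gamma_xxx = 0.000000, Gamma_xxy = 0.000000, Gamma_xyy = -1.418135, Gamma_yxx = 0.000000, Gamma_yxy = 0.648241, Gamma_yyy = 0.000000; k2 = (-0.079732, 0.508408, 0.366557, 0.052555)
  k3: at (x, y) = (-1.012692, 1.063076), (dx/dtau, dy/dtau) = (-0.079692, 0.508263); Gamma_xxx = 0.000000, Gamma_xxy = 0.000000, Gamma_xyy = -1.418345, Gamma_yxx = 0.000000, Gamma_yxy = 0.648146, Gamma_yyy = 0.000000; k3 = (-0.079692, 0.508263, 0.366403, 0.052506)
  k4: at (x, y) = (-1.014684, 1.075779), (dx/dtau, dy/dtau) = (-0.070536, 0.509575); Gamma_xxx = 0.000000, Gamma_xxy = 0.000000, Gamma_xyy = -1.416514, Gamma_yxx = 0.000000, Gamma_yxy = 0.648983, Gamma_yyy = 0.000000; k4 = (-0.070536, 0.509575, 0.367821, 0.046653)
  Y <- Y + (h/6)(k1 + 2k2 + 2k3 + k4): x = -1.0147, y = 1.0758, dx/dtau = -0.0705, dy/dtau = 0.5096

Answer: x = -1.0147, y = 1.0758, dx/dtau = -0.0705, dy/dtau = 0.5096


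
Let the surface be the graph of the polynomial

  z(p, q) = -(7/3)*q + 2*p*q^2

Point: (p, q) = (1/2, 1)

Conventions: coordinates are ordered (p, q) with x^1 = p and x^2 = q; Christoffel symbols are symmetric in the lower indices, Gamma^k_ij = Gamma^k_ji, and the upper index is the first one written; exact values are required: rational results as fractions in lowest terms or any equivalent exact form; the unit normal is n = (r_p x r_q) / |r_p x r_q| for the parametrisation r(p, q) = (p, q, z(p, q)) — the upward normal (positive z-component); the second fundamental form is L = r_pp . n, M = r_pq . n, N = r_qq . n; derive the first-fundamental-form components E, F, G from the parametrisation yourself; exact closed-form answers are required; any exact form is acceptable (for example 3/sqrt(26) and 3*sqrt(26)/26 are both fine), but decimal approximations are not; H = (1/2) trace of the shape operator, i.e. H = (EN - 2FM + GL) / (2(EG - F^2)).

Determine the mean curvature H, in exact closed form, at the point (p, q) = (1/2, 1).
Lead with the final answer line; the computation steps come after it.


Answer: H = 9*sqrt(46)/92

z_p = 2, z_q = -1/3, z_pp = 0, z_pq = 4, z_qq = 2
E = 5, F = -2/3, G = 10/9; answer radicand W^2 = 46/9
unnormalised second-form numerators: l = 0, m = 4, n = 2; L = l/sqrt(46/9), and similarly M = m/sqrt(W^2), N = n/sqrt(W^2)
H = (E*n - 2*F*m + G*l) / (2*(EG - F^2)*sqrt(W^2)); E*n - 2*F*m + G*l = 46/3, EG - F^2 = 46/9, so H = (3/2)/sqrt(46/9)


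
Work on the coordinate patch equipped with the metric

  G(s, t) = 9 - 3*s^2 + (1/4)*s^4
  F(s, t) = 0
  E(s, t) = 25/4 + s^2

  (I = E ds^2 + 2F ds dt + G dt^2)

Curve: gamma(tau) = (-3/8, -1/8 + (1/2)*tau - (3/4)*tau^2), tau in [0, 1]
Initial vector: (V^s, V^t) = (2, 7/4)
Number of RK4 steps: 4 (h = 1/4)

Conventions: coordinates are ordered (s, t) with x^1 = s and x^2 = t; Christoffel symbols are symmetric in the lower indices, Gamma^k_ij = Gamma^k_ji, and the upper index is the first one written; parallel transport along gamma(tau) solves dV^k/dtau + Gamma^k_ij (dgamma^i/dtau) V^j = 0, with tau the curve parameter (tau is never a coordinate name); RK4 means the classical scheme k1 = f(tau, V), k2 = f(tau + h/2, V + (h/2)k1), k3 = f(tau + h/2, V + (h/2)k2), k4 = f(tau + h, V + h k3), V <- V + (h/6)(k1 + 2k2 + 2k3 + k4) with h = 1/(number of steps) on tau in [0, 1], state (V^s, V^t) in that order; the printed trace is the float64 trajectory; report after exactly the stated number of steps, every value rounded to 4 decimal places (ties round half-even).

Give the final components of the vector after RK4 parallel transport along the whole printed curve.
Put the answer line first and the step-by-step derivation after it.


Answer: V^s = 1.9234, V^t = 1.8128

gamma'(tau) = (0, 1/2 - (3/2)*tau); f(tau, V)^k = -Gamma^k_ij(gamma(tau)) gamma'^i(tau) V^j; h = 1/4; intermediate values shown to 6 dp
curve data and Christoffel symbols at the stage parameters:
  tau = 0.000000: gamma = (-0.375000, -0.125000), gamma' = (0.000000, 0.500000); Gamma_sss = -0.058680, Gamma_sst = 0.000000, Gamma_stt = -0.171913, Gamma_tss = 0.000000, Gamma_tst = 0.128000, Gamma_ttt = 0.000000
  tau = 0.125000: gamma = (-0.375000, -0.074219), gamma' = (0.000000, 0.312500); Gamma_sss = -0.058680, Gamma_sst = 0.000000, Gamma_stt = -0.171913, Gamma_tss = 0.000000, Gamma_tst = 0.128000, Gamma_ttt = 0.000000
  tau = 0.250000: gamma = (-0.375000, -0.046875), gamma' = (0.000000, 0.125000); Gamma_sss = -0.058680, Gamma_sst = 0.000000, Gamma_stt = -0.171913, Gamma_tss = 0.000000, Gamma_tst = 0.128000, Gamma_ttt = 0.000000
  tau = 0.375000: gamma = (-0.375000, -0.042969), gamma' = (0.000000, -0.062500); Gamma_sss = -0.058680, Gamma_sst = 0.000000, Gamma_stt = -0.171913, Gamma_tss = 0.000000, Gamma_tst = 0.128000, Gamma_ttt = 0.000000
  tau = 0.500000: gamma = (-0.375000, -0.062500), gamma' = (0.000000, -0.250000); Gamma_sss = -0.058680, Gamma_sst = 0.000000, Gamma_stt = -0.171913, Gamma_tss = 0.000000, Gamma_tst = 0.128000, Gamma_ttt = 0.000000
  tau = 0.625000: gamma = (-0.375000, -0.105469), gamma' = (0.000000, -0.437500); Gamma_sss = -0.058680, Gamma_sst = 0.000000, Gamma_stt = -0.171913, Gamma_tss = 0.000000, Gamma_tst = 0.128000, Gamma_ttt = 0.000000
  tau = 0.750000: gamma = (-0.375000, -0.171875), gamma' = (0.000000, -0.625000); Gamma_sss = -0.058680, Gamma_sst = 0.000000, Gamma_stt = -0.171913, Gamma_tss = 0.000000, Gamma_tst = 0.128000, Gamma_ttt = 0.000000
  tau = 0.875000: gamma = (-0.375000, -0.261719), gamma' = (0.000000, -0.812500); Gamma_sss = -0.058680, Gamma_sst = 0.000000, Gamma_stt = -0.171913, Gamma_tss = 0.000000, Gamma_tst = 0.128000, Gamma_ttt = 0.000000
  tau = 1.000000: gamma = (-0.375000, -0.375000), gamma' = (0.000000, -1.000000); Gamma_sss = -0.058680, Gamma_sst = 0.000000, Gamma_stt = -0.171913, Gamma_tss = 0.000000, Gamma_tst = 0.128000, Gamma_ttt = 0.000000
step 0: V^s = 2.0000, V^t = 1.7500
step 1: k1 = (0.150424, -0.128000), k2 = (0.093155, -0.080752), k3 = (0.093473, -0.080466), k4 = (0.037174, -0.032374); V <- V + (h/6)(k1 + 2k2 + 2k3 + k4): V^s = 2.0234, V^t = 1.7299
step 2: k1 = (0.037174, -0.032374), k2 = (-0.018543, 0.016224), k3 = (-0.018609, 0.016168), k4 = (-0.074521, 0.064599); V <- V + (h/6)(k1 + 2k2 + 2k3 + k4): V^s = 2.0187, V^t = 1.7339
step 3: k1 = (-0.074521, 0.064599), k2 = (-0.131019, 0.112526), k3 = (-0.131470, 0.112131), k4 = (-0.189315, 0.158868); V <- V + (h/6)(k1 + 2k2 + 2k3 + k4): V^s = 1.9858, V^t = 1.7620
step 4: k1 = (-0.189315, 0.158868), k2 = (-0.248883, 0.204067), k3 = (-0.249672, 0.203293), k4 = (-0.311641, 0.246199); V <- V + (h/6)(k1 + 2k2 + 2k3 + k4): V^s = 1.9234, V^t = 1.8128


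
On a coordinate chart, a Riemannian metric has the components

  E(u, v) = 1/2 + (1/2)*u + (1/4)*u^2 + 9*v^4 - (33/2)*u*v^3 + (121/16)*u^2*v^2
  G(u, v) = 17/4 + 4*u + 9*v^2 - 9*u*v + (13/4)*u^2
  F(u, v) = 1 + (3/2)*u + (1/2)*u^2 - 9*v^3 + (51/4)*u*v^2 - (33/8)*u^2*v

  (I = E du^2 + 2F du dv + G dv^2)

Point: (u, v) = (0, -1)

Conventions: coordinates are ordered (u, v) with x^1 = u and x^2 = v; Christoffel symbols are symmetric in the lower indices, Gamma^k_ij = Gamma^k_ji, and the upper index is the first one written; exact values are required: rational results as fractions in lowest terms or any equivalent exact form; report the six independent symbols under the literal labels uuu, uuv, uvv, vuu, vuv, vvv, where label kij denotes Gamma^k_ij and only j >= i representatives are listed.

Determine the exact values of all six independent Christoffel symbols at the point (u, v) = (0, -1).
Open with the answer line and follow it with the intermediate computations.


Answer: Gamma_uuu = -73/9, Gamma_uuv = -2428/207, Gamma_uvv = -2831/207, Gamma_vuu = 77/9, Gamma_vuv = 1934/207, Gamma_vvv = 1996/207

E = 19/2, F = 10, G = 53/4 at the point
E_u = 17, E_v = -36, F_u = 57/4, F_v = -27, G_u = 13, G_v = -18
EG - F^2 = 207/8;  g^inv = (8/207) * [[53/4, -10], [-10, 19/2]]
first-kind symbols [ij,l] = (1/2)(d_i g_jl + d_j g_il - d_l g_ij): [uu,u] = E_u/2 = 17/2, [uu,v] = F_u - E_v/2 = 129/4, [uv,u] = E_v/2 = -18, [uv,v] = G_u/2 = 13/2, [vv,u] = F_v - G_u/2 = -67/2, [vv,v] = G_v/2 = -9
Gamma^u_ij = (G*[ij,u] - F*[ij,v])/(EG - F^2), Gamma^v_ij = (E*[ij,v] - F*[ij,u])/(EG - F^2)


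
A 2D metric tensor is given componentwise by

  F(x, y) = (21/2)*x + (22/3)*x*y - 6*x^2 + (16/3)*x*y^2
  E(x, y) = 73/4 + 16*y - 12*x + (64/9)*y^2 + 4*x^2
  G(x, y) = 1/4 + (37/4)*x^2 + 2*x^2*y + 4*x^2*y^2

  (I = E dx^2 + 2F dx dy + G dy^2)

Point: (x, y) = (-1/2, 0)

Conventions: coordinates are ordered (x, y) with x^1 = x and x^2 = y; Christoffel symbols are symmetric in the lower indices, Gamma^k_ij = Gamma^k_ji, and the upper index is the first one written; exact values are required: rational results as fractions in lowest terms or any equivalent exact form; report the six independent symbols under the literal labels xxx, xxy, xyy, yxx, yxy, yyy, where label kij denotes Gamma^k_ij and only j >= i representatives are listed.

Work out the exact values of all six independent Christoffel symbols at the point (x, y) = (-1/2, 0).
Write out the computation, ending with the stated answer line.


E = 101/4, F = -27/4, G = 41/16 at the point
E_x = -16, E_y = 16, F_x = 33/2, F_y = -11/3, G_x = -37/4, G_y = 1/2
EG - F^2 = 1225/64;  g^inv = (64/1225) * [[41/16, 27/4], [27/4, 101/4]]
first-kind symbols [ij,l] = (1/2)(d_i g_jl + d_j g_il - d_l g_ij): [xx,x] = E_x/2 = -8, [xx,y] = F_x - E_y/2 = 17/2, [xy,x] = E_y/2 = 8, [xy,y] = G_x/2 = -37/8, [yy,x] = F_y - G_x/2 = 23/24, [yy,y] = G_y/2 = 1/4
Gamma^x_ij = (G*[ij,x] - F*[ij,y])/(EG - F^2), Gamma^y_ij = (E*[ij,y] - F*[ij,x])/(EG - F^2)

Answer: Gamma_xxx = 472/245, Gamma_xxy = -14/25, Gamma_xyy = 1591/7350, Gamma_yxx = 2056/245, Gamma_yxy = -82/25, Gamma_yyy = 818/1225


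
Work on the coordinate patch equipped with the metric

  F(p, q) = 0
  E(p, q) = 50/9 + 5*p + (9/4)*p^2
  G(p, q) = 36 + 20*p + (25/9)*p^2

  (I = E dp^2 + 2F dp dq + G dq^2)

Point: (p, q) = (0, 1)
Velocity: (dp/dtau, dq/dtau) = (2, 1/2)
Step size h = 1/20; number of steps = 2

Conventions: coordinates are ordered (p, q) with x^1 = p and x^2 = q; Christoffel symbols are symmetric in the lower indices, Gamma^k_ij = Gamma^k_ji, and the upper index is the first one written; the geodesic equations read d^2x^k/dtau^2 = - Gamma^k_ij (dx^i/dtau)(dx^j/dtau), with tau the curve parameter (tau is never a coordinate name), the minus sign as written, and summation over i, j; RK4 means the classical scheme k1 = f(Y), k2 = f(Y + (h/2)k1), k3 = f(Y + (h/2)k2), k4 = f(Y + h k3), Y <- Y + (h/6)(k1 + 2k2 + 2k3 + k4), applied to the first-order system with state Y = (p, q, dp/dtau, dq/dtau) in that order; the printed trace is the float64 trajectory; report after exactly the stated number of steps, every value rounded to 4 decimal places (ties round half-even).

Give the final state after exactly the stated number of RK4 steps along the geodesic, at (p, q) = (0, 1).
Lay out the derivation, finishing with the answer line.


f(Y) = (dp/dtau, dq/dtau, -Gamma^p_ij Y'^i Y'^j, -Gamma^q_ij Y'^i Y'^j) with the Gammas evaluated at the stage position; h = 0.050000; intermediate values shown to 6 dp
step 0: p = 0.0000, q = 1.0000, dp/dtau = 2.0000, dq/dtau = 0.5000
step 1:
  k1: at (p, q) = (0.000000, 1.000000), (dp/dtau, dq/dtau) = (2.000000, 0.500000); Gamma_ppp = 0.450000, Gamma_ppq = 0.000000, Gamma_pqq = -1.800000, Gamma_qpp = 0.000000, Gamma_qpq = 0.277778, Gamma_qqq = 0.000000; k1 = (2.000000, 0.500000, -1.350000, -0.555556)
  k2: at (p, q) = (0.050000, 1.012500), (dp/dtau, dq/dtau) = (1.966250, 0.486111); Gamma_ppp = 0.449564, Gamma_ppq = 0.000000, Gamma_pqq = -1.744721, Gamma_qpp = 0.000000, Gamma_qpq = 0.273973, Gamma_qqq = 0.000000; k2 = (1.966250, 0.486111, -1.325794, -0.523735)
  k3: at (p, q) = (0.049156, 1.012153), (dp/dtau, dq/dtau) = (1.966855, 0.486907); Gamma_ppp = 0.449579, Gamma_ppq = 0.000000, Gamma_pqq = -1.745642, Gamma_qpp = 0.000000, Gamma_qpq = 0.274036, Gamma_qqq = 0.000000; k3 = (1.966855, 0.486907, -1.325350, -0.524875)
  k4: at (p, q) = (0.098343, 1.024345), (dp/dtau, dq/dtau) = (1.933732, 0.473756); Gamma_ppp = 0.448387, Gamma_ppq = 0.000000, Gamma_pqq = -1.692721, Gamma_qpp = 0.000000, Gamma_qpq = 0.270391, Gamma_qqq = 0.000000; k4 = (1.933732, 0.473756, -1.296739, -0.495421)
  Y <- Y + (h/6)(k1 + 2k2 + 2k3 + k4): p = 0.0983, q = 1.0243, dp/dtau = 1.9338, dq/dtau = 0.4738
step 2:
  k1: at (p, q) = (0.098333, 1.024332), (dp/dtau, dq/dtau) = (1.933758, 0.473765); Gamma_ppp = 0.448387, Gamma_ppq = 0.000000, Gamma_pqq = -1.692732, Gamma_qpp = 0.000000, Gamma_qpq = 0.270392, Gamma_qqq = 0.000000; k1 = (1.933758, 0.473765, -1.296768, -0.495438)
  k2: at (p, q) = (0.146677, 1.036176), (dp/dtau, dq/dtau) = (1.901339, 0.461379); Gamma_ppp = 0.446563, Gamma_ppq = 0.000000, Gamma_pqq = -1.642239, Gamma_qpp = 0.000000, Gamma_qpq = 0.266903, Gamma_qqq = 0.000000; k2 = (1.901339, 0.461379, -1.264780, -0.468275)
  k3: at (p, q) = (0.145866, 1.035866), (dp/dtau, dq/dtau) = (1.902139, 0.462058); Gamma_ppp = 0.446598, Gamma_ppq = 0.000000, Gamma_pqq = -1.643072, Gamma_qpp = 0.000000, Gamma_qpq = 0.266961, Gamma_qqq = 0.000000; k3 = (1.902139, 0.462058, -1.265059, -0.469263)
  k4: at (p, q) = (0.193440, 1.047435), (dp/dtau, dq/dtau) = (1.870505, 0.450302); Gamma_ppp = 0.444266, Gamma_ppq = 0.000000, Gamma_pqq = -1.594887, Gamma_qpp = 0.000000, Gamma_qpq = 0.263613, Gamma_qqq = 0.000000; k4 = (1.870505, 0.450302, -1.230994, -0.444078)
  Y <- Y + (h/6)(k1 + 2k2 + 2k3 + k4): p = 0.1934, q = 1.0474, dp/dtau = 1.8705, dq/dtau = 0.4503

Answer: p = 0.1934, q = 1.0474, dp/dtau = 1.8705, dq/dtau = 0.4503
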